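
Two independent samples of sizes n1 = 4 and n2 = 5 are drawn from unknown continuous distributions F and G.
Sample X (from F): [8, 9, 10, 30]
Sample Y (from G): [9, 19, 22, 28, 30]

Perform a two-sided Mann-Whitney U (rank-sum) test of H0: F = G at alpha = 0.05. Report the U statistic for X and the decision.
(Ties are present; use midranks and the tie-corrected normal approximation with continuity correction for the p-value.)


Step 1: Combine and sort all 9 observations; assign midranks.
sorted (value, group): (8,X), (9,X), (9,Y), (10,X), (19,Y), (22,Y), (28,Y), (30,X), (30,Y)
ranks: 8->1, 9->2.5, 9->2.5, 10->4, 19->5, 22->6, 28->7, 30->8.5, 30->8.5
Step 2: Rank sum for X: R1 = 1 + 2.5 + 4 + 8.5 = 16.
Step 3: U_X = R1 - n1(n1+1)/2 = 16 - 4*5/2 = 16 - 10 = 6.
       U_Y = n1*n2 - U_X = 20 - 6 = 14.
Step 4: Ties are present, so use the tie-corrected normal approximation (with continuity correction) for the p-value.
Step 5: p-value = 0.387282; compare to alpha = 0.05. fail to reject H0.

U_X = 6, p = 0.387282, fail to reject H0 at alpha = 0.05.


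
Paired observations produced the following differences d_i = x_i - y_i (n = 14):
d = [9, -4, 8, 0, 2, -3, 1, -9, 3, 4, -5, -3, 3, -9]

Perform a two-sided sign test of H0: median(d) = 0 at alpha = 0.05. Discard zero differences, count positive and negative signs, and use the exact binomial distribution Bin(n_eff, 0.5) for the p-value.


Step 1: Discard zero differences. Original n = 14; n_eff = number of nonzero differences = 13.
Nonzero differences (with sign): +9, -4, +8, +2, -3, +1, -9, +3, +4, -5, -3, +3, -9
Step 2: Count signs: positive = 7, negative = 6.
Step 3: Under H0: P(positive) = 0.5, so the number of positives S ~ Bin(13, 0.5).
Step 4: Two-sided exact p-value = sum of Bin(13,0.5) probabilities at or below the observed probability = 1.000000.
Step 5: alpha = 0.05. fail to reject H0.

n_eff = 13, pos = 7, neg = 6, p = 1.000000, fail to reject H0.


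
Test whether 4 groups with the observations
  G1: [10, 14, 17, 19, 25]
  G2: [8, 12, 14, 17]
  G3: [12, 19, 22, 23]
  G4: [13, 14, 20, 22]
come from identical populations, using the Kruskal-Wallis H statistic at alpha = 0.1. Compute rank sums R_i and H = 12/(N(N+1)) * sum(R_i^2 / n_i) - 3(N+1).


Step 1: Combine all N = 17 observations and assign midranks.
sorted (value, group, rank): (8,G2,1), (10,G1,2), (12,G2,3.5), (12,G3,3.5), (13,G4,5), (14,G1,7), (14,G2,7), (14,G4,7), (17,G1,9.5), (17,G2,9.5), (19,G1,11.5), (19,G3,11.5), (20,G4,13), (22,G3,14.5), (22,G4,14.5), (23,G3,16), (25,G1,17)
Step 2: Sum ranks within each group.
R_1 = 47 (n_1 = 5)
R_2 = 21 (n_2 = 4)
R_3 = 45.5 (n_3 = 4)
R_4 = 39.5 (n_4 = 4)
Step 3: H = 12/(N(N+1)) * sum(R_i^2/n_i) - 3(N+1)
     = 12/(17*18) * (47^2/5 + 21^2/4 + 45.5^2/4 + 39.5^2/4) - 3*18
     = 0.039216 * 1459.67 - 54
     = 3.242157.
Step 4: Ties present; correction factor C = 1 - 48/(17^3 - 17) = 0.990196. Corrected H = 3.242157 / 0.990196 = 3.274257.
Step 5: Under H0, H ~ chi^2(3); p-value = 0.351242.
Step 6: alpha = 0.1. fail to reject H0.

H = 3.2743, df = 3, p = 0.351242, fail to reject H0.


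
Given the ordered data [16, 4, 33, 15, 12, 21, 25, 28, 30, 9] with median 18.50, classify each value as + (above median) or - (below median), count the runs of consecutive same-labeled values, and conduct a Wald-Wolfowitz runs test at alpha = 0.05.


Step 1: Compute median = 18.50; label A = above, B = below.
Labels in order: BBABBAAAAB  (n_A = 5, n_B = 5)
Step 2: Count runs R = 5.
Step 3: Under H0 (random ordering), E[R] = 2*n_A*n_B/(n_A+n_B) + 1 = 2*5*5/10 + 1 = 6.0000.
        Var[R] = 2*n_A*n_B*(2*n_A*n_B - n_A - n_B) / ((n_A+n_B)^2 * (n_A+n_B-1)) = 2000/900 = 2.2222.
        SD[R] = 1.4907.
Step 4: Continuity-corrected z = (R + 0.5 - E[R]) / SD[R] = (5 + 0.5 - 6.0000) / 1.4907 = -0.3354.
Step 5: Two-sided p-value via normal approximation = 2*(1 - Phi(|z|)) = 0.737316.
Step 6: alpha = 0.05. fail to reject H0.

R = 5, z = -0.3354, p = 0.737316, fail to reject H0.


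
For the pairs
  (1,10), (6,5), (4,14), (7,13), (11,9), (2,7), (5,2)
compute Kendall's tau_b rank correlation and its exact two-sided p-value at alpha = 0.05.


Step 1: Enumerate the 21 unordered pairs (i,j) with i<j and classify each by sign(x_j-x_i) * sign(y_j-y_i).
  (1,2):dx=+5,dy=-5->D; (1,3):dx=+3,dy=+4->C; (1,4):dx=+6,dy=+3->C; (1,5):dx=+10,dy=-1->D
  (1,6):dx=+1,dy=-3->D; (1,7):dx=+4,dy=-8->D; (2,3):dx=-2,dy=+9->D; (2,4):dx=+1,dy=+8->C
  (2,5):dx=+5,dy=+4->C; (2,6):dx=-4,dy=+2->D; (2,7):dx=-1,dy=-3->C; (3,4):dx=+3,dy=-1->D
  (3,5):dx=+7,dy=-5->D; (3,6):dx=-2,dy=-7->C; (3,7):dx=+1,dy=-12->D; (4,5):dx=+4,dy=-4->D
  (4,6):dx=-5,dy=-6->C; (4,7):dx=-2,dy=-11->C; (5,6):dx=-9,dy=-2->C; (5,7):dx=-6,dy=-7->C
  (6,7):dx=+3,dy=-5->D
Step 2: C = 10, D = 11, total pairs = 21.
Step 3: tau = (C - D)/(n(n-1)/2) = (10 - 11)/21 = -0.047619.
Step 4: Exact two-sided p-value (enumerate n! = 5040 permutations of y under H0): p = 1.000000.
Step 5: alpha = 0.05. fail to reject H0.

tau_b = -0.0476 (C=10, D=11), p = 1.000000, fail to reject H0.


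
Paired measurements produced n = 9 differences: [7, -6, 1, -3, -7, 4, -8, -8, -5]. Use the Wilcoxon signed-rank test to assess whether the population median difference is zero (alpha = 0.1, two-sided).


Step 1: Drop any zero differences (none here) and take |d_i|.
|d| = [7, 6, 1, 3, 7, 4, 8, 8, 5]
Step 2: Midrank |d_i| (ties get averaged ranks).
ranks: |7|->6.5, |6|->5, |1|->1, |3|->2, |7|->6.5, |4|->3, |8|->8.5, |8|->8.5, |5|->4
Step 3: Attach original signs; sum ranks with positive sign and with negative sign.
W+ = 6.5 + 1 + 3 = 10.5
W- = 5 + 2 + 6.5 + 8.5 + 8.5 + 4 = 34.5
(Check: W+ + W- = 45 should equal n(n+1)/2 = 45.)
Step 4: Test statistic W = min(W+, W-) = 10.5.
Step 5: Ties in |d|, so use the tie-corrected normal approximation.
        E[W] = n(n+1)/4 = 9*10/4 = 22.5.
        Tie groups: |d|=7 (t=2), |d|=8 (t=2); sum(t^3 - t) = 12.
        Var[W] = n(n+1)(2n+1)/24 - sum(t^3-t)/48 = 1710/24 - 12/48 = 71.
        z = (W - E[W]) / sqrt(Var[W]) = (10.5 - 22.5) / 8.4261 = -1.4241.
        Two-sided p = 2*Phi(z) = 0.154407.
Step 6: alpha = 0.1. fail to reject H0.

W+ = 10.5, W- = 34.5, W = min = 10.5, p = 0.154407, fail to reject H0.


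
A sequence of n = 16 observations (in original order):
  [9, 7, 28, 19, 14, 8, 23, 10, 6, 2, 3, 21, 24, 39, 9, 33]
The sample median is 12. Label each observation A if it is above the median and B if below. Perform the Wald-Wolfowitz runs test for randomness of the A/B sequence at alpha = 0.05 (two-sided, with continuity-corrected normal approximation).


Step 1: Compute median = 12; label A = above, B = below.
Labels in order: BBAAABABBBBAAABA  (n_A = 8, n_B = 8)
Step 2: Count runs R = 8.
Step 3: Under H0 (random ordering), E[R] = 2*n_A*n_B/(n_A+n_B) + 1 = 2*8*8/16 + 1 = 9.0000.
        Var[R] = 2*n_A*n_B*(2*n_A*n_B - n_A - n_B) / ((n_A+n_B)^2 * (n_A+n_B-1)) = 14336/3840 = 3.7333.
        SD[R] = 1.9322.
Step 4: Continuity-corrected z = (R + 0.5 - E[R]) / SD[R] = (8 + 0.5 - 9.0000) / 1.9322 = -0.2588.
Step 5: Two-sided p-value via normal approximation = 2*(1 - Phi(|z|)) = 0.795809.
Step 6: alpha = 0.05. fail to reject H0.

R = 8, z = -0.2588, p = 0.795809, fail to reject H0.


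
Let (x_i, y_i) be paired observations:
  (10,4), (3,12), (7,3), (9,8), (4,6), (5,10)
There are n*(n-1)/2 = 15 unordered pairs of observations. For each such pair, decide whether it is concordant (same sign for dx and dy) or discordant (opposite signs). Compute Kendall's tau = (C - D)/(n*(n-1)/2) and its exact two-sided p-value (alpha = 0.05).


Step 1: Enumerate the 15 unordered pairs (i,j) with i<j and classify each by sign(x_j-x_i) * sign(y_j-y_i).
  (1,2):dx=-7,dy=+8->D; (1,3):dx=-3,dy=-1->C; (1,4):dx=-1,dy=+4->D; (1,5):dx=-6,dy=+2->D
  (1,6):dx=-5,dy=+6->D; (2,3):dx=+4,dy=-9->D; (2,4):dx=+6,dy=-4->D; (2,5):dx=+1,dy=-6->D
  (2,6):dx=+2,dy=-2->D; (3,4):dx=+2,dy=+5->C; (3,5):dx=-3,dy=+3->D; (3,6):dx=-2,dy=+7->D
  (4,5):dx=-5,dy=-2->C; (4,6):dx=-4,dy=+2->D; (5,6):dx=+1,dy=+4->C
Step 2: C = 4, D = 11, total pairs = 15.
Step 3: tau = (C - D)/(n(n-1)/2) = (4 - 11)/15 = -0.466667.
Step 4: Exact two-sided p-value (enumerate n! = 720 permutations of y under H0): p = 0.272222.
Step 5: alpha = 0.05. fail to reject H0.

tau_b = -0.4667 (C=4, D=11), p = 0.272222, fail to reject H0.


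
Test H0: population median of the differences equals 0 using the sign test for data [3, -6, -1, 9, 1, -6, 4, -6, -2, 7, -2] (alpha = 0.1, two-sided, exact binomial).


Step 1: Discard zero differences. Original n = 11; n_eff = number of nonzero differences = 11.
Nonzero differences (with sign): +3, -6, -1, +9, +1, -6, +4, -6, -2, +7, -2
Step 2: Count signs: positive = 5, negative = 6.
Step 3: Under H0: P(positive) = 0.5, so the number of positives S ~ Bin(11, 0.5).
Step 4: Two-sided exact p-value = sum of Bin(11,0.5) probabilities at or below the observed probability = 1.000000.
Step 5: alpha = 0.1. fail to reject H0.

n_eff = 11, pos = 5, neg = 6, p = 1.000000, fail to reject H0.


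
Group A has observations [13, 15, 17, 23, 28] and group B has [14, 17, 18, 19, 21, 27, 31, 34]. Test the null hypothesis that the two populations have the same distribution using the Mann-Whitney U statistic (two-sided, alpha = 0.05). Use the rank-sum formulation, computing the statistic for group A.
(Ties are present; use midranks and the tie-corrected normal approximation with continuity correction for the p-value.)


Step 1: Combine and sort all 13 observations; assign midranks.
sorted (value, group): (13,X), (14,Y), (15,X), (17,X), (17,Y), (18,Y), (19,Y), (21,Y), (23,X), (27,Y), (28,X), (31,Y), (34,Y)
ranks: 13->1, 14->2, 15->3, 17->4.5, 17->4.5, 18->6, 19->7, 21->8, 23->9, 27->10, 28->11, 31->12, 34->13
Step 2: Rank sum for X: R1 = 1 + 3 + 4.5 + 9 + 11 = 28.5.
Step 3: U_X = R1 - n1(n1+1)/2 = 28.5 - 5*6/2 = 28.5 - 15 = 13.5.
       U_Y = n1*n2 - U_X = 40 - 13.5 = 26.5.
Step 4: Ties are present, so use the tie-corrected normal approximation (with continuity correction) for the p-value.
Step 5: p-value = 0.379120; compare to alpha = 0.05. fail to reject H0.

U_X = 13.5, p = 0.379120, fail to reject H0 at alpha = 0.05.


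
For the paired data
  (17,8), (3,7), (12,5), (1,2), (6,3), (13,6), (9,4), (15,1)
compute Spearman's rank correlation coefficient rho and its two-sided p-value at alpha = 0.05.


Step 1: Rank x and y separately (midranks; no ties here).
rank(x): 17->8, 3->2, 12->5, 1->1, 6->3, 13->6, 9->4, 15->7
rank(y): 8->8, 7->7, 5->5, 2->2, 3->3, 6->6, 4->4, 1->1
Step 2: d_i = R_x(i) - R_y(i); compute d_i^2.
  (8-8)^2=0, (2-7)^2=25, (5-5)^2=0, (1-2)^2=1, (3-3)^2=0, (6-6)^2=0, (4-4)^2=0, (7-1)^2=36
sum(d^2) = 62.
Step 3: rho = 1 - 6*62 / (8*(8^2 - 1)) = 1 - 372/504 = 0.261905.
Step 4: Under H0, t = rho * sqrt((n-2)/(1-rho^2)) = 0.6647 ~ t(6).
Step 5: Two-sided p-value from the t-distribution with 6 df = 0.530923.
Step 6: alpha = 0.05. fail to reject H0.

rho = 0.2619, p = 0.530923, fail to reject H0 at alpha = 0.05.


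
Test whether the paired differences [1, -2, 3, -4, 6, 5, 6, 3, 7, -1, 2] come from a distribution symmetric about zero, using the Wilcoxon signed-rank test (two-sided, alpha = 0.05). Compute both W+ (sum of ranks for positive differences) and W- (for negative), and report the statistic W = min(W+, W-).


Step 1: Drop any zero differences (none here) and take |d_i|.
|d| = [1, 2, 3, 4, 6, 5, 6, 3, 7, 1, 2]
Step 2: Midrank |d_i| (ties get averaged ranks).
ranks: |1|->1.5, |2|->3.5, |3|->5.5, |4|->7, |6|->9.5, |5|->8, |6|->9.5, |3|->5.5, |7|->11, |1|->1.5, |2|->3.5
Step 3: Attach original signs; sum ranks with positive sign and with negative sign.
W+ = 1.5 + 5.5 + 9.5 + 8 + 9.5 + 5.5 + 11 + 3.5 = 54
W- = 3.5 + 7 + 1.5 = 12
(Check: W+ + W- = 66 should equal n(n+1)/2 = 66.)
Step 4: Test statistic W = min(W+, W-) = 12.
Step 5: Ties in |d|, so use the tie-corrected normal approximation.
        E[W] = n(n+1)/4 = 11*12/4 = 33.
        Tie groups: |d|=1 (t=2), |d|=2 (t=2), |d|=3 (t=2), |d|=6 (t=2); sum(t^3 - t) = 24.
        Var[W] = n(n+1)(2n+1)/24 - sum(t^3-t)/48 = 3036/24 - 24/48 = 126.
        z = (W - E[W]) / sqrt(Var[W]) = (12 - 33) / 11.2250 = -1.8708.
        Two-sided p = 2*Phi(z) = 0.061369.
Step 6: alpha = 0.05. fail to reject H0.

W+ = 54, W- = 12, W = min = 12, p = 0.061369, fail to reject H0.


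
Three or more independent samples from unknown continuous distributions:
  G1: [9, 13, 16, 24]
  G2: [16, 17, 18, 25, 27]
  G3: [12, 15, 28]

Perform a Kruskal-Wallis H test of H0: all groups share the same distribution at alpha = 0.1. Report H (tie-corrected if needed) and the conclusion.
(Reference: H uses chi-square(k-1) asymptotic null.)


Step 1: Combine all N = 12 observations and assign midranks.
sorted (value, group, rank): (9,G1,1), (12,G3,2), (13,G1,3), (15,G3,4), (16,G1,5.5), (16,G2,5.5), (17,G2,7), (18,G2,8), (24,G1,9), (25,G2,10), (27,G2,11), (28,G3,12)
Step 2: Sum ranks within each group.
R_1 = 18.5 (n_1 = 4)
R_2 = 41.5 (n_2 = 5)
R_3 = 18 (n_3 = 3)
Step 3: H = 12/(N(N+1)) * sum(R_i^2/n_i) - 3(N+1)
     = 12/(12*13) * (18.5^2/4 + 41.5^2/5 + 18^2/3) - 3*13
     = 0.076923 * 538.013 - 39
     = 2.385577.
Step 4: Ties present; correction factor C = 1 - 6/(12^3 - 12) = 0.996503. Corrected H = 2.385577 / 0.996503 = 2.393947.
Step 5: Under H0, H ~ chi^2(2); p-value = 0.302107.
Step 6: alpha = 0.1. fail to reject H0.

H = 2.3939, df = 2, p = 0.302107, fail to reject H0.


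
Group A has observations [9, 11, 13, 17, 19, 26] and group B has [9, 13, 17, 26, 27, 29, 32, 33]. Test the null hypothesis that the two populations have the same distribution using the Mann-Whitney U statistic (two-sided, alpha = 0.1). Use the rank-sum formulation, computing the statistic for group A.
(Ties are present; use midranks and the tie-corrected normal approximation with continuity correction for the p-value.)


Step 1: Combine and sort all 14 observations; assign midranks.
sorted (value, group): (9,X), (9,Y), (11,X), (13,X), (13,Y), (17,X), (17,Y), (19,X), (26,X), (26,Y), (27,Y), (29,Y), (32,Y), (33,Y)
ranks: 9->1.5, 9->1.5, 11->3, 13->4.5, 13->4.5, 17->6.5, 17->6.5, 19->8, 26->9.5, 26->9.5, 27->11, 29->12, 32->13, 33->14
Step 2: Rank sum for X: R1 = 1.5 + 3 + 4.5 + 6.5 + 8 + 9.5 = 33.
Step 3: U_X = R1 - n1(n1+1)/2 = 33 - 6*7/2 = 33 - 21 = 12.
       U_Y = n1*n2 - U_X = 48 - 12 = 36.
Step 4: Ties are present, so use the tie-corrected normal approximation (with continuity correction) for the p-value.
Step 5: p-value = 0.135906; compare to alpha = 0.1. fail to reject H0.

U_X = 12, p = 0.135906, fail to reject H0 at alpha = 0.1.


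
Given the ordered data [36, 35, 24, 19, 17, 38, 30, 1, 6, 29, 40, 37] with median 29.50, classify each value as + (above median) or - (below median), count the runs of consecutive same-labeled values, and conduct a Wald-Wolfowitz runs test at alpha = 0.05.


Step 1: Compute median = 29.50; label A = above, B = below.
Labels in order: AABBBAABBBAA  (n_A = 6, n_B = 6)
Step 2: Count runs R = 5.
Step 3: Under H0 (random ordering), E[R] = 2*n_A*n_B/(n_A+n_B) + 1 = 2*6*6/12 + 1 = 7.0000.
        Var[R] = 2*n_A*n_B*(2*n_A*n_B - n_A - n_B) / ((n_A+n_B)^2 * (n_A+n_B-1)) = 4320/1584 = 2.7273.
        SD[R] = 1.6514.
Step 4: Continuity-corrected z = (R + 0.5 - E[R]) / SD[R] = (5 + 0.5 - 7.0000) / 1.6514 = -0.9083.
Step 5: Two-sided p-value via normal approximation = 2*(1 - Phi(|z|)) = 0.363722.
Step 6: alpha = 0.05. fail to reject H0.

R = 5, z = -0.9083, p = 0.363722, fail to reject H0.


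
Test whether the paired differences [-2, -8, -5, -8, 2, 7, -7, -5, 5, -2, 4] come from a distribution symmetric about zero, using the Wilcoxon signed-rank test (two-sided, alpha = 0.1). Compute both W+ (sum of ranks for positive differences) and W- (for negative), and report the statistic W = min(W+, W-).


Step 1: Drop any zero differences (none here) and take |d_i|.
|d| = [2, 8, 5, 8, 2, 7, 7, 5, 5, 2, 4]
Step 2: Midrank |d_i| (ties get averaged ranks).
ranks: |2|->2, |8|->10.5, |5|->6, |8|->10.5, |2|->2, |7|->8.5, |7|->8.5, |5|->6, |5|->6, |2|->2, |4|->4
Step 3: Attach original signs; sum ranks with positive sign and with negative sign.
W+ = 2 + 8.5 + 6 + 4 = 20.5
W- = 2 + 10.5 + 6 + 10.5 + 8.5 + 6 + 2 = 45.5
(Check: W+ + W- = 66 should equal n(n+1)/2 = 66.)
Step 4: Test statistic W = min(W+, W-) = 20.5.
Step 5: Ties in |d|, so use the tie-corrected normal approximation.
        E[W] = n(n+1)/4 = 11*12/4 = 33.
        Tie groups: |d|=2 (t=3), |d|=5 (t=3), |d|=7 (t=2), |d|=8 (t=2); sum(t^3 - t) = 60.
        Var[W] = n(n+1)(2n+1)/24 - sum(t^3-t)/48 = 3036/24 - 60/48 = 125.25.
        z = (W - E[W]) / sqrt(Var[W]) = (20.5 - 33) / 11.1915 = -1.1169.
        Two-sided p = 2*Phi(z) = 0.264030.
Step 6: alpha = 0.1. fail to reject H0.

W+ = 20.5, W- = 45.5, W = min = 20.5, p = 0.264030, fail to reject H0.


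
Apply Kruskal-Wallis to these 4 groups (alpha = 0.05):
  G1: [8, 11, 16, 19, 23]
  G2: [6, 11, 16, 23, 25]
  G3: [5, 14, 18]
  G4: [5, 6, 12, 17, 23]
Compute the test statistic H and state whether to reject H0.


Step 1: Combine all N = 18 observations and assign midranks.
sorted (value, group, rank): (5,G3,1.5), (5,G4,1.5), (6,G2,3.5), (6,G4,3.5), (8,G1,5), (11,G1,6.5), (11,G2,6.5), (12,G4,8), (14,G3,9), (16,G1,10.5), (16,G2,10.5), (17,G4,12), (18,G3,13), (19,G1,14), (23,G1,16), (23,G2,16), (23,G4,16), (25,G2,18)
Step 2: Sum ranks within each group.
R_1 = 52 (n_1 = 5)
R_2 = 54.5 (n_2 = 5)
R_3 = 23.5 (n_3 = 3)
R_4 = 41 (n_4 = 5)
Step 3: H = 12/(N(N+1)) * sum(R_i^2/n_i) - 3(N+1)
     = 12/(18*19) * (52^2/5 + 54.5^2/5 + 23.5^2/3 + 41^2/5) - 3*19
     = 0.035088 * 1655.13 - 57
     = 1.074854.
Step 4: Ties present; correction factor C = 1 - 48/(18^3 - 18) = 0.991744. Corrected H = 1.074854 / 0.991744 = 1.083802.
Step 5: Under H0, H ~ chi^2(3); p-value = 0.780986.
Step 6: alpha = 0.05. fail to reject H0.

H = 1.0838, df = 3, p = 0.780986, fail to reject H0.


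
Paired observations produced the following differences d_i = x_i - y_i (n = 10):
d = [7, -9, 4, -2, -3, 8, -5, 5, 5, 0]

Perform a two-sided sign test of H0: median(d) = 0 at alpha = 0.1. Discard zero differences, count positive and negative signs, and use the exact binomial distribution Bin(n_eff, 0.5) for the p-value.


Step 1: Discard zero differences. Original n = 10; n_eff = number of nonzero differences = 9.
Nonzero differences (with sign): +7, -9, +4, -2, -3, +8, -5, +5, +5
Step 2: Count signs: positive = 5, negative = 4.
Step 3: Under H0: P(positive) = 0.5, so the number of positives S ~ Bin(9, 0.5).
Step 4: Two-sided exact p-value = sum of Bin(9,0.5) probabilities at or below the observed probability = 1.000000.
Step 5: alpha = 0.1. fail to reject H0.

n_eff = 9, pos = 5, neg = 4, p = 1.000000, fail to reject H0.


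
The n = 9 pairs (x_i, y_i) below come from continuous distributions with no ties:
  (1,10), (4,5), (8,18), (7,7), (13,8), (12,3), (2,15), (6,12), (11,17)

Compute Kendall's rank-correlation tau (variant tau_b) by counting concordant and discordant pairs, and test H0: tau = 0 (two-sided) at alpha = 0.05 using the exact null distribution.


Step 1: Enumerate the 36 unordered pairs (i,j) with i<j and classify each by sign(x_j-x_i) * sign(y_j-y_i).
  (1,2):dx=+3,dy=-5->D; (1,3):dx=+7,dy=+8->C; (1,4):dx=+6,dy=-3->D; (1,5):dx=+12,dy=-2->D
  (1,6):dx=+11,dy=-7->D; (1,7):dx=+1,dy=+5->C; (1,8):dx=+5,dy=+2->C; (1,9):dx=+10,dy=+7->C
  (2,3):dx=+4,dy=+13->C; (2,4):dx=+3,dy=+2->C; (2,5):dx=+9,dy=+3->C; (2,6):dx=+8,dy=-2->D
  (2,7):dx=-2,dy=+10->D; (2,8):dx=+2,dy=+7->C; (2,9):dx=+7,dy=+12->C; (3,4):dx=-1,dy=-11->C
  (3,5):dx=+5,dy=-10->D; (3,6):dx=+4,dy=-15->D; (3,7):dx=-6,dy=-3->C; (3,8):dx=-2,dy=-6->C
  (3,9):dx=+3,dy=-1->D; (4,5):dx=+6,dy=+1->C; (4,6):dx=+5,dy=-4->D; (4,7):dx=-5,dy=+8->D
  (4,8):dx=-1,dy=+5->D; (4,9):dx=+4,dy=+10->C; (5,6):dx=-1,dy=-5->C; (5,7):dx=-11,dy=+7->D
  (5,8):dx=-7,dy=+4->D; (5,9):dx=-2,dy=+9->D; (6,7):dx=-10,dy=+12->D; (6,8):dx=-6,dy=+9->D
  (6,9):dx=-1,dy=+14->D; (7,8):dx=+4,dy=-3->D; (7,9):dx=+9,dy=+2->C; (8,9):dx=+5,dy=+5->C
Step 2: C = 17, D = 19, total pairs = 36.
Step 3: tau = (C - D)/(n(n-1)/2) = (17 - 19)/36 = -0.055556.
Step 4: Exact two-sided p-value (enumerate n! = 362880 permutations of y under H0): p = 0.919455.
Step 5: alpha = 0.05. fail to reject H0.

tau_b = -0.0556 (C=17, D=19), p = 0.919455, fail to reject H0.


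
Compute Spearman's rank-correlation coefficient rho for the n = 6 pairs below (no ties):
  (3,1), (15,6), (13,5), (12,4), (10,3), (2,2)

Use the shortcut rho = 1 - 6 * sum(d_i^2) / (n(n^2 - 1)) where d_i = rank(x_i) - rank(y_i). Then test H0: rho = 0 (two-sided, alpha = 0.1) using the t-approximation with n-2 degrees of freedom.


Step 1: Rank x and y separately (midranks; no ties here).
rank(x): 3->2, 15->6, 13->5, 12->4, 10->3, 2->1
rank(y): 1->1, 6->6, 5->5, 4->4, 3->3, 2->2
Step 2: d_i = R_x(i) - R_y(i); compute d_i^2.
  (2-1)^2=1, (6-6)^2=0, (5-5)^2=0, (4-4)^2=0, (3-3)^2=0, (1-2)^2=1
sum(d^2) = 2.
Step 3: rho = 1 - 6*2 / (6*(6^2 - 1)) = 1 - 12/210 = 0.942857.
Step 4: Under H0, t = rho * sqrt((n-2)/(1-rho^2)) = 5.6595 ~ t(4).
Step 5: Two-sided p-value from the t-distribution with 4 df = 0.004805.
Step 6: alpha = 0.1. reject H0.

rho = 0.9429, p = 0.004805, reject H0 at alpha = 0.1.


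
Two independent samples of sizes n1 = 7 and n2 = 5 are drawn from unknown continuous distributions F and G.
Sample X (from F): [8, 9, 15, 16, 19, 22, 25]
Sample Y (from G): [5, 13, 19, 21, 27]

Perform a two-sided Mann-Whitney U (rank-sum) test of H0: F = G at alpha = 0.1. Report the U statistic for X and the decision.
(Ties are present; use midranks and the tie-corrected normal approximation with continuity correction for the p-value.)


Step 1: Combine and sort all 12 observations; assign midranks.
sorted (value, group): (5,Y), (8,X), (9,X), (13,Y), (15,X), (16,X), (19,X), (19,Y), (21,Y), (22,X), (25,X), (27,Y)
ranks: 5->1, 8->2, 9->3, 13->4, 15->5, 16->6, 19->7.5, 19->7.5, 21->9, 22->10, 25->11, 27->12
Step 2: Rank sum for X: R1 = 2 + 3 + 5 + 6 + 7.5 + 10 + 11 = 44.5.
Step 3: U_X = R1 - n1(n1+1)/2 = 44.5 - 7*8/2 = 44.5 - 28 = 16.5.
       U_Y = n1*n2 - U_X = 35 - 16.5 = 18.5.
Step 4: Ties are present, so use the tie-corrected normal approximation (with continuity correction) for the p-value.
Step 5: p-value = 0.935170; compare to alpha = 0.1. fail to reject H0.

U_X = 16.5, p = 0.935170, fail to reject H0 at alpha = 0.1.


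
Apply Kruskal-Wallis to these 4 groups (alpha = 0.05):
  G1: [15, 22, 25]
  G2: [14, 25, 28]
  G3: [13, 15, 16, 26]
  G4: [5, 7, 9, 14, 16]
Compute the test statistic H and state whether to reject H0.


Step 1: Combine all N = 15 observations and assign midranks.
sorted (value, group, rank): (5,G4,1), (7,G4,2), (9,G4,3), (13,G3,4), (14,G2,5.5), (14,G4,5.5), (15,G1,7.5), (15,G3,7.5), (16,G3,9.5), (16,G4,9.5), (22,G1,11), (25,G1,12.5), (25,G2,12.5), (26,G3,14), (28,G2,15)
Step 2: Sum ranks within each group.
R_1 = 31 (n_1 = 3)
R_2 = 33 (n_2 = 3)
R_3 = 35 (n_3 = 4)
R_4 = 21 (n_4 = 5)
Step 3: H = 12/(N(N+1)) * sum(R_i^2/n_i) - 3(N+1)
     = 12/(15*16) * (31^2/3 + 33^2/3 + 35^2/4 + 21^2/5) - 3*16
     = 0.050000 * 1077.78 - 48
     = 5.889167.
Step 4: Ties present; correction factor C = 1 - 24/(15^3 - 15) = 0.992857. Corrected H = 5.889167 / 0.992857 = 5.931535.
Step 5: Under H0, H ~ chi^2(3); p-value = 0.114989.
Step 6: alpha = 0.05. fail to reject H0.

H = 5.9315, df = 3, p = 0.114989, fail to reject H0.


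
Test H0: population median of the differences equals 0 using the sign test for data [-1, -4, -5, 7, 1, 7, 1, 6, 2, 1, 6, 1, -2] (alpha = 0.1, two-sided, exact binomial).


Step 1: Discard zero differences. Original n = 13; n_eff = number of nonzero differences = 13.
Nonzero differences (with sign): -1, -4, -5, +7, +1, +7, +1, +6, +2, +1, +6, +1, -2
Step 2: Count signs: positive = 9, negative = 4.
Step 3: Under H0: P(positive) = 0.5, so the number of positives S ~ Bin(13, 0.5).
Step 4: Two-sided exact p-value = sum of Bin(13,0.5) probabilities at or below the observed probability = 0.266846.
Step 5: alpha = 0.1. fail to reject H0.

n_eff = 13, pos = 9, neg = 4, p = 0.266846, fail to reject H0.


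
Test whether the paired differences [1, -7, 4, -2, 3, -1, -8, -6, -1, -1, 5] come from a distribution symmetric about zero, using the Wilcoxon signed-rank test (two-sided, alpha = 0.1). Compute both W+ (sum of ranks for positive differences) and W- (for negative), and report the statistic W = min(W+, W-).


Step 1: Drop any zero differences (none here) and take |d_i|.
|d| = [1, 7, 4, 2, 3, 1, 8, 6, 1, 1, 5]
Step 2: Midrank |d_i| (ties get averaged ranks).
ranks: |1|->2.5, |7|->10, |4|->7, |2|->5, |3|->6, |1|->2.5, |8|->11, |6|->9, |1|->2.5, |1|->2.5, |5|->8
Step 3: Attach original signs; sum ranks with positive sign and with negative sign.
W+ = 2.5 + 7 + 6 + 8 = 23.5
W- = 10 + 5 + 2.5 + 11 + 9 + 2.5 + 2.5 = 42.5
(Check: W+ + W- = 66 should equal n(n+1)/2 = 66.)
Step 4: Test statistic W = min(W+, W-) = 23.5.
Step 5: Ties in |d|, so use the tie-corrected normal approximation.
        E[W] = n(n+1)/4 = 11*12/4 = 33.
        Tie groups: |d|=1 (t=4); sum(t^3 - t) = 60.
        Var[W] = n(n+1)(2n+1)/24 - sum(t^3-t)/48 = 3036/24 - 60/48 = 125.25.
        z = (W - E[W]) / sqrt(Var[W]) = (23.5 - 33) / 11.1915 = -0.8489.
        Two-sided p = 2*Phi(z) = 0.395961.
Step 6: alpha = 0.1. fail to reject H0.

W+ = 23.5, W- = 42.5, W = min = 23.5, p = 0.395961, fail to reject H0.


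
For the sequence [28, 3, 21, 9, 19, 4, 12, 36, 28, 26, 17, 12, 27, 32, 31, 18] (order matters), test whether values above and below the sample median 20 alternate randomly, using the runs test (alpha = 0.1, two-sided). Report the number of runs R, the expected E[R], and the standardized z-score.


Step 1: Compute median = 20; label A = above, B = below.
Labels in order: ABABBBBAAABBAAAB  (n_A = 8, n_B = 8)
Step 2: Count runs R = 8.
Step 3: Under H0 (random ordering), E[R] = 2*n_A*n_B/(n_A+n_B) + 1 = 2*8*8/16 + 1 = 9.0000.
        Var[R] = 2*n_A*n_B*(2*n_A*n_B - n_A - n_B) / ((n_A+n_B)^2 * (n_A+n_B-1)) = 14336/3840 = 3.7333.
        SD[R] = 1.9322.
Step 4: Continuity-corrected z = (R + 0.5 - E[R]) / SD[R] = (8 + 0.5 - 9.0000) / 1.9322 = -0.2588.
Step 5: Two-sided p-value via normal approximation = 2*(1 - Phi(|z|)) = 0.795809.
Step 6: alpha = 0.1. fail to reject H0.

R = 8, z = -0.2588, p = 0.795809, fail to reject H0.


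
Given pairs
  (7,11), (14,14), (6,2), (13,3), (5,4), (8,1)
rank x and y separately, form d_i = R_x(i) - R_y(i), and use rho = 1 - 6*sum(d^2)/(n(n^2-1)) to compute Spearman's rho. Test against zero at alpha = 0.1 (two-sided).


Step 1: Rank x and y separately (midranks; no ties here).
rank(x): 7->3, 14->6, 6->2, 13->5, 5->1, 8->4
rank(y): 11->5, 14->6, 2->2, 3->3, 4->4, 1->1
Step 2: d_i = R_x(i) - R_y(i); compute d_i^2.
  (3-5)^2=4, (6-6)^2=0, (2-2)^2=0, (5-3)^2=4, (1-4)^2=9, (4-1)^2=9
sum(d^2) = 26.
Step 3: rho = 1 - 6*26 / (6*(6^2 - 1)) = 1 - 156/210 = 0.257143.
Step 4: Under H0, t = rho * sqrt((n-2)/(1-rho^2)) = 0.5322 ~ t(4).
Step 5: Two-sided p-value from the t-distribution with 4 df = 0.622787.
Step 6: alpha = 0.1. fail to reject H0.

rho = 0.2571, p = 0.622787, fail to reject H0 at alpha = 0.1.


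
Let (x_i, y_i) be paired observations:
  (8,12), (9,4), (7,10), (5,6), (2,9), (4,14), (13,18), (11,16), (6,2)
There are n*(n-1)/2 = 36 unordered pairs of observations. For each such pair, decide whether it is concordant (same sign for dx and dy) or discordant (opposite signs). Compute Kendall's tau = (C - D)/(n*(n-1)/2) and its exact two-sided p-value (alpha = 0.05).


Step 1: Enumerate the 36 unordered pairs (i,j) with i<j and classify each by sign(x_j-x_i) * sign(y_j-y_i).
  (1,2):dx=+1,dy=-8->D; (1,3):dx=-1,dy=-2->C; (1,4):dx=-3,dy=-6->C; (1,5):dx=-6,dy=-3->C
  (1,6):dx=-4,dy=+2->D; (1,7):dx=+5,dy=+6->C; (1,8):dx=+3,dy=+4->C; (1,9):dx=-2,dy=-10->C
  (2,3):dx=-2,dy=+6->D; (2,4):dx=-4,dy=+2->D; (2,5):dx=-7,dy=+5->D; (2,6):dx=-5,dy=+10->D
  (2,7):dx=+4,dy=+14->C; (2,8):dx=+2,dy=+12->C; (2,9):dx=-3,dy=-2->C; (3,4):dx=-2,dy=-4->C
  (3,5):dx=-5,dy=-1->C; (3,6):dx=-3,dy=+4->D; (3,7):dx=+6,dy=+8->C; (3,8):dx=+4,dy=+6->C
  (3,9):dx=-1,dy=-8->C; (4,5):dx=-3,dy=+3->D; (4,6):dx=-1,dy=+8->D; (4,7):dx=+8,dy=+12->C
  (4,8):dx=+6,dy=+10->C; (4,9):dx=+1,dy=-4->D; (5,6):dx=+2,dy=+5->C; (5,7):dx=+11,dy=+9->C
  (5,8):dx=+9,dy=+7->C; (5,9):dx=+4,dy=-7->D; (6,7):dx=+9,dy=+4->C; (6,8):dx=+7,dy=+2->C
  (6,9):dx=+2,dy=-12->D; (7,8):dx=-2,dy=-2->C; (7,9):dx=-7,dy=-16->C; (8,9):dx=-5,dy=-14->C
Step 2: C = 24, D = 12, total pairs = 36.
Step 3: tau = (C - D)/(n(n-1)/2) = (24 - 12)/36 = 0.333333.
Step 4: Exact two-sided p-value (enumerate n! = 362880 permutations of y under H0): p = 0.259518.
Step 5: alpha = 0.05. fail to reject H0.

tau_b = 0.3333 (C=24, D=12), p = 0.259518, fail to reject H0.


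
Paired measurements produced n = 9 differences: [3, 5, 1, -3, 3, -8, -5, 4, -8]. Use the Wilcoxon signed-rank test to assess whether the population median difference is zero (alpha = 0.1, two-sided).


Step 1: Drop any zero differences (none here) and take |d_i|.
|d| = [3, 5, 1, 3, 3, 8, 5, 4, 8]
Step 2: Midrank |d_i| (ties get averaged ranks).
ranks: |3|->3, |5|->6.5, |1|->1, |3|->3, |3|->3, |8|->8.5, |5|->6.5, |4|->5, |8|->8.5
Step 3: Attach original signs; sum ranks with positive sign and with negative sign.
W+ = 3 + 6.5 + 1 + 3 + 5 = 18.5
W- = 3 + 8.5 + 6.5 + 8.5 = 26.5
(Check: W+ + W- = 45 should equal n(n+1)/2 = 45.)
Step 4: Test statistic W = min(W+, W-) = 18.5.
Step 5: Ties in |d|, so use the tie-corrected normal approximation.
        E[W] = n(n+1)/4 = 9*10/4 = 22.5.
        Tie groups: |d|=3 (t=3), |d|=5 (t=2), |d|=8 (t=2); sum(t^3 - t) = 36.
        Var[W] = n(n+1)(2n+1)/24 - sum(t^3-t)/48 = 1710/24 - 36/48 = 70.5.
        z = (W - E[W]) / sqrt(Var[W]) = (18.5 - 22.5) / 8.3964 = -0.4764.
        Two-sided p = 2*Phi(z) = 0.633794.
Step 6: alpha = 0.1. fail to reject H0.

W+ = 18.5, W- = 26.5, W = min = 18.5, p = 0.633794, fail to reject H0.


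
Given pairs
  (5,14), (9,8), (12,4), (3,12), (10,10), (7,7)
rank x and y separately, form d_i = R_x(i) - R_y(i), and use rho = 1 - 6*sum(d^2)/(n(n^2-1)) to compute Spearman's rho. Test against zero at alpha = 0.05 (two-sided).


Step 1: Rank x and y separately (midranks; no ties here).
rank(x): 5->2, 9->4, 12->6, 3->1, 10->5, 7->3
rank(y): 14->6, 8->3, 4->1, 12->5, 10->4, 7->2
Step 2: d_i = R_x(i) - R_y(i); compute d_i^2.
  (2-6)^2=16, (4-3)^2=1, (6-1)^2=25, (1-5)^2=16, (5-4)^2=1, (3-2)^2=1
sum(d^2) = 60.
Step 3: rho = 1 - 6*60 / (6*(6^2 - 1)) = 1 - 360/210 = -0.714286.
Step 4: Under H0, t = rho * sqrt((n-2)/(1-rho^2)) = -2.0412 ~ t(4).
Step 5: Two-sided p-value from the t-distribution with 4 df = 0.110787.
Step 6: alpha = 0.05. fail to reject H0.

rho = -0.7143, p = 0.110787, fail to reject H0 at alpha = 0.05.


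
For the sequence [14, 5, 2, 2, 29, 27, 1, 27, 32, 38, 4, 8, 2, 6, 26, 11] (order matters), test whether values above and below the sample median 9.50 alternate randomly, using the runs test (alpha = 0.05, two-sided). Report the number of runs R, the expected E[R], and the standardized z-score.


Step 1: Compute median = 9.50; label A = above, B = below.
Labels in order: ABBBAABAAABBBBAA  (n_A = 8, n_B = 8)
Step 2: Count runs R = 7.
Step 3: Under H0 (random ordering), E[R] = 2*n_A*n_B/(n_A+n_B) + 1 = 2*8*8/16 + 1 = 9.0000.
        Var[R] = 2*n_A*n_B*(2*n_A*n_B - n_A - n_B) / ((n_A+n_B)^2 * (n_A+n_B-1)) = 14336/3840 = 3.7333.
        SD[R] = 1.9322.
Step 4: Continuity-corrected z = (R + 0.5 - E[R]) / SD[R] = (7 + 0.5 - 9.0000) / 1.9322 = -0.7763.
Step 5: Two-sided p-value via normal approximation = 2*(1 - Phi(|z|)) = 0.437558.
Step 6: alpha = 0.05. fail to reject H0.

R = 7, z = -0.7763, p = 0.437558, fail to reject H0.


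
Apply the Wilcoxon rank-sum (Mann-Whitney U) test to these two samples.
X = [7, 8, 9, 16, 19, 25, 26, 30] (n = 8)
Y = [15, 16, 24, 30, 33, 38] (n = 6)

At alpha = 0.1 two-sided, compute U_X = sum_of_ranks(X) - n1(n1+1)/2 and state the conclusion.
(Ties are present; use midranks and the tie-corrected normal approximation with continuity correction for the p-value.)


Step 1: Combine and sort all 14 observations; assign midranks.
sorted (value, group): (7,X), (8,X), (9,X), (15,Y), (16,X), (16,Y), (19,X), (24,Y), (25,X), (26,X), (30,X), (30,Y), (33,Y), (38,Y)
ranks: 7->1, 8->2, 9->3, 15->4, 16->5.5, 16->5.5, 19->7, 24->8, 25->9, 26->10, 30->11.5, 30->11.5, 33->13, 38->14
Step 2: Rank sum for X: R1 = 1 + 2 + 3 + 5.5 + 7 + 9 + 10 + 11.5 = 49.
Step 3: U_X = R1 - n1(n1+1)/2 = 49 - 8*9/2 = 49 - 36 = 13.
       U_Y = n1*n2 - U_X = 48 - 13 = 35.
Step 4: Ties are present, so use the tie-corrected normal approximation (with continuity correction) for the p-value.
Step 5: p-value = 0.174295; compare to alpha = 0.1. fail to reject H0.

U_X = 13, p = 0.174295, fail to reject H0 at alpha = 0.1.


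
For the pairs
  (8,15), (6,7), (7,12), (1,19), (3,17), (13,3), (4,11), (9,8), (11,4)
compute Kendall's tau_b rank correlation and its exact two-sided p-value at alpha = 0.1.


Step 1: Enumerate the 36 unordered pairs (i,j) with i<j and classify each by sign(x_j-x_i) * sign(y_j-y_i).
  (1,2):dx=-2,dy=-8->C; (1,3):dx=-1,dy=-3->C; (1,4):dx=-7,dy=+4->D; (1,5):dx=-5,dy=+2->D
  (1,6):dx=+5,dy=-12->D; (1,7):dx=-4,dy=-4->C; (1,8):dx=+1,dy=-7->D; (1,9):dx=+3,dy=-11->D
  (2,3):dx=+1,dy=+5->C; (2,4):dx=-5,dy=+12->D; (2,5):dx=-3,dy=+10->D; (2,6):dx=+7,dy=-4->D
  (2,7):dx=-2,dy=+4->D; (2,8):dx=+3,dy=+1->C; (2,9):dx=+5,dy=-3->D; (3,4):dx=-6,dy=+7->D
  (3,5):dx=-4,dy=+5->D; (3,6):dx=+6,dy=-9->D; (3,7):dx=-3,dy=-1->C; (3,8):dx=+2,dy=-4->D
  (3,9):dx=+4,dy=-8->D; (4,5):dx=+2,dy=-2->D; (4,6):dx=+12,dy=-16->D; (4,7):dx=+3,dy=-8->D
  (4,8):dx=+8,dy=-11->D; (4,9):dx=+10,dy=-15->D; (5,6):dx=+10,dy=-14->D; (5,7):dx=+1,dy=-6->D
  (5,8):dx=+6,dy=-9->D; (5,9):dx=+8,dy=-13->D; (6,7):dx=-9,dy=+8->D; (6,8):dx=-4,dy=+5->D
  (6,9):dx=-2,dy=+1->D; (7,8):dx=+5,dy=-3->D; (7,9):dx=+7,dy=-7->D; (8,9):dx=+2,dy=-4->D
Step 2: C = 6, D = 30, total pairs = 36.
Step 3: tau = (C - D)/(n(n-1)/2) = (6 - 30)/36 = -0.666667.
Step 4: Exact two-sided p-value (enumerate n! = 362880 permutations of y under H0): p = 0.012665.
Step 5: alpha = 0.1. reject H0.

tau_b = -0.6667 (C=6, D=30), p = 0.012665, reject H0.


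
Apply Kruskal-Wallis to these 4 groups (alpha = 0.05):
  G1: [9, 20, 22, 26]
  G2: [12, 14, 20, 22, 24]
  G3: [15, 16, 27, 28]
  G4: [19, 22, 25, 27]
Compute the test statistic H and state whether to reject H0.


Step 1: Combine all N = 17 observations and assign midranks.
sorted (value, group, rank): (9,G1,1), (12,G2,2), (14,G2,3), (15,G3,4), (16,G3,5), (19,G4,6), (20,G1,7.5), (20,G2,7.5), (22,G1,10), (22,G2,10), (22,G4,10), (24,G2,12), (25,G4,13), (26,G1,14), (27,G3,15.5), (27,G4,15.5), (28,G3,17)
Step 2: Sum ranks within each group.
R_1 = 32.5 (n_1 = 4)
R_2 = 34.5 (n_2 = 5)
R_3 = 41.5 (n_3 = 4)
R_4 = 44.5 (n_4 = 4)
Step 3: H = 12/(N(N+1)) * sum(R_i^2/n_i) - 3(N+1)
     = 12/(17*18) * (32.5^2/4 + 34.5^2/5 + 41.5^2/4 + 44.5^2/4) - 3*18
     = 0.039216 * 1427.74 - 54
     = 1.989706.
Step 4: Ties present; correction factor C = 1 - 36/(17^3 - 17) = 0.992647. Corrected H = 1.989706 / 0.992647 = 2.004444.
Step 5: Under H0, H ~ chi^2(3); p-value = 0.571485.
Step 6: alpha = 0.05. fail to reject H0.

H = 2.0044, df = 3, p = 0.571485, fail to reject H0.


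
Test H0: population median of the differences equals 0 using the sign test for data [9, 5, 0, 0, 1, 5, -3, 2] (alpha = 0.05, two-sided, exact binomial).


Step 1: Discard zero differences. Original n = 8; n_eff = number of nonzero differences = 6.
Nonzero differences (with sign): +9, +5, +1, +5, -3, +2
Step 2: Count signs: positive = 5, negative = 1.
Step 3: Under H0: P(positive) = 0.5, so the number of positives S ~ Bin(6, 0.5).
Step 4: Two-sided exact p-value = sum of Bin(6,0.5) probabilities at or below the observed probability = 0.218750.
Step 5: alpha = 0.05. fail to reject H0.

n_eff = 6, pos = 5, neg = 1, p = 0.218750, fail to reject H0.


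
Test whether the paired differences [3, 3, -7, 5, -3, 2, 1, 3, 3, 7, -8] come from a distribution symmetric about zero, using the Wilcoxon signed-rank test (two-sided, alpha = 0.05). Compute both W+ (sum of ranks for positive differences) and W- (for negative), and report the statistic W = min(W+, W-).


Step 1: Drop any zero differences (none here) and take |d_i|.
|d| = [3, 3, 7, 5, 3, 2, 1, 3, 3, 7, 8]
Step 2: Midrank |d_i| (ties get averaged ranks).
ranks: |3|->5, |3|->5, |7|->9.5, |5|->8, |3|->5, |2|->2, |1|->1, |3|->5, |3|->5, |7|->9.5, |8|->11
Step 3: Attach original signs; sum ranks with positive sign and with negative sign.
W+ = 5 + 5 + 8 + 2 + 1 + 5 + 5 + 9.5 = 40.5
W- = 9.5 + 5 + 11 = 25.5
(Check: W+ + W- = 66 should equal n(n+1)/2 = 66.)
Step 4: Test statistic W = min(W+, W-) = 25.5.
Step 5: Ties in |d|, so use the tie-corrected normal approximation.
        E[W] = n(n+1)/4 = 11*12/4 = 33.
        Tie groups: |d|=3 (t=5), |d|=7 (t=2); sum(t^3 - t) = 126.
        Var[W] = n(n+1)(2n+1)/24 - sum(t^3-t)/48 = 3036/24 - 126/48 = 123.875.
        z = (W - E[W]) / sqrt(Var[W]) = (25.5 - 33) / 11.1299 = -0.6739.
        Two-sided p = 2*Phi(z) = 0.500401.
Step 6: alpha = 0.05. fail to reject H0.

W+ = 40.5, W- = 25.5, W = min = 25.5, p = 0.500401, fail to reject H0.


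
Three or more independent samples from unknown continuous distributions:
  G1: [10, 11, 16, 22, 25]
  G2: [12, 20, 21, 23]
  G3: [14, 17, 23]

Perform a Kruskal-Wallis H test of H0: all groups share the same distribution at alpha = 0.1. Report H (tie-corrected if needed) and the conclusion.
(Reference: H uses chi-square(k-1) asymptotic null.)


Step 1: Combine all N = 12 observations and assign midranks.
sorted (value, group, rank): (10,G1,1), (11,G1,2), (12,G2,3), (14,G3,4), (16,G1,5), (17,G3,6), (20,G2,7), (21,G2,8), (22,G1,9), (23,G2,10.5), (23,G3,10.5), (25,G1,12)
Step 2: Sum ranks within each group.
R_1 = 29 (n_1 = 5)
R_2 = 28.5 (n_2 = 4)
R_3 = 20.5 (n_3 = 3)
Step 3: H = 12/(N(N+1)) * sum(R_i^2/n_i) - 3(N+1)
     = 12/(12*13) * (29^2/5 + 28.5^2/4 + 20.5^2/3) - 3*13
     = 0.076923 * 511.346 - 39
     = 0.334295.
Step 4: Ties present; correction factor C = 1 - 6/(12^3 - 12) = 0.996503. Corrected H = 0.334295 / 0.996503 = 0.335468.
Step 5: Under H0, H ~ chi^2(2); p-value = 0.845579.
Step 6: alpha = 0.1. fail to reject H0.

H = 0.3355, df = 2, p = 0.845579, fail to reject H0.


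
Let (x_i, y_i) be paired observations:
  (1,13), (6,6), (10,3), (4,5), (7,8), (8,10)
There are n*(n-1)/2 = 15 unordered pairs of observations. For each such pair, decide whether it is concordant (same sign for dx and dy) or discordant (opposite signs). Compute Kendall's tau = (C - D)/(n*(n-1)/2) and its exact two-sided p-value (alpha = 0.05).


Step 1: Enumerate the 15 unordered pairs (i,j) with i<j and classify each by sign(x_j-x_i) * sign(y_j-y_i).
  (1,2):dx=+5,dy=-7->D; (1,3):dx=+9,dy=-10->D; (1,4):dx=+3,dy=-8->D; (1,5):dx=+6,dy=-5->D
  (1,6):dx=+7,dy=-3->D; (2,3):dx=+4,dy=-3->D; (2,4):dx=-2,dy=-1->C; (2,5):dx=+1,dy=+2->C
  (2,6):dx=+2,dy=+4->C; (3,4):dx=-6,dy=+2->D; (3,5):dx=-3,dy=+5->D; (3,6):dx=-2,dy=+7->D
  (4,5):dx=+3,dy=+3->C; (4,6):dx=+4,dy=+5->C; (5,6):dx=+1,dy=+2->C
Step 2: C = 6, D = 9, total pairs = 15.
Step 3: tau = (C - D)/(n(n-1)/2) = (6 - 9)/15 = -0.200000.
Step 4: Exact two-sided p-value (enumerate n! = 720 permutations of y under H0): p = 0.719444.
Step 5: alpha = 0.05. fail to reject H0.

tau_b = -0.2000 (C=6, D=9), p = 0.719444, fail to reject H0.


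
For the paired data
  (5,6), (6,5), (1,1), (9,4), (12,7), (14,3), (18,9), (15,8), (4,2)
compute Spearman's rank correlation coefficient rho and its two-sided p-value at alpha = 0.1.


Step 1: Rank x and y separately (midranks; no ties here).
rank(x): 5->3, 6->4, 1->1, 9->5, 12->6, 14->7, 18->9, 15->8, 4->2
rank(y): 6->6, 5->5, 1->1, 4->4, 7->7, 3->3, 9->9, 8->8, 2->2
Step 2: d_i = R_x(i) - R_y(i); compute d_i^2.
  (3-6)^2=9, (4-5)^2=1, (1-1)^2=0, (5-4)^2=1, (6-7)^2=1, (7-3)^2=16, (9-9)^2=0, (8-8)^2=0, (2-2)^2=0
sum(d^2) = 28.
Step 3: rho = 1 - 6*28 / (9*(9^2 - 1)) = 1 - 168/720 = 0.766667.
Step 4: Under H0, t = rho * sqrt((n-2)/(1-rho^2)) = 3.1593 ~ t(7).
Step 5: Two-sided p-value from the t-distribution with 7 df = 0.015944.
Step 6: alpha = 0.1. reject H0.

rho = 0.7667, p = 0.015944, reject H0 at alpha = 0.1.


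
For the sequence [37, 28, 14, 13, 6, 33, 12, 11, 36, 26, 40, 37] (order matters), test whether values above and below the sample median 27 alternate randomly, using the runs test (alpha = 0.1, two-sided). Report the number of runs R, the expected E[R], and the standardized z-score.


Step 1: Compute median = 27; label A = above, B = below.
Labels in order: AABBBABBABAA  (n_A = 6, n_B = 6)
Step 2: Count runs R = 7.
Step 3: Under H0 (random ordering), E[R] = 2*n_A*n_B/(n_A+n_B) + 1 = 2*6*6/12 + 1 = 7.0000.
        Var[R] = 2*n_A*n_B*(2*n_A*n_B - n_A - n_B) / ((n_A+n_B)^2 * (n_A+n_B-1)) = 4320/1584 = 2.7273.
        SD[R] = 1.6514.
Step 4: R = E[R], so z = 0 with no continuity correction.
Step 5: Two-sided p-value via normal approximation = 2*(1 - Phi(|z|)) = 1.000000.
Step 6: alpha = 0.1. fail to reject H0.

R = 7, z = 0.0000, p = 1.000000, fail to reject H0.
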